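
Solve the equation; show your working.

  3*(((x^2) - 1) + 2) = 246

Step 1. [3*(((x^2) - 1) + 2) = 246] 3 out front; divide by 3, so div: ((x^2) - 1) + 2 = 82.
Step 2. [((x^2) - 1) + 2 = 82] +2 is outermost — subtract 2 both sides, so sub: (x^2) - 1 = 80.
Step 3. [(x^2) - 1 = 80] add 1: x sits inside (… - 1), so sub: x^2 = 81.
Step 4. [x^2 = 81] LHS squared, RHS 81 ≥ 0: apply √ (±). So sqrt: x = 9 or -9.

Answer: x ∈ {-9, 9}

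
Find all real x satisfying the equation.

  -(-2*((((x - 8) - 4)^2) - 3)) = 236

Step 1. [-(-2*((((x - 8) - 4)^2) - 3)) = 236] leading − — multiply by −1. So neg: -2*((((x - 8) - 4)^2) - 3) = -236.
Step 2. [-2*((((x - 8) - 4)^2) - 3) = -236] -2 out front; divide by -2 ⇒ div: (((x - 8) - 4)^2) - 3 = 118.
Step 3. [(((x - 8) - 4)^2) - 3 = 118] -3 is outermost — add 3 both sides. So sub: ((x - 8) - 4)^2 = 121.
Step 4. [((x - 8) - 4)^2 = 121] 121 ≥ 0, LHS is (·)² — take ±√, so sqrt: (x - 8) - 4 = 11 or -11.
Step 5. [(x - 8) - 4 = 11 or -11] add 4: x sits inside (… - 4), so sub: x - 8 = 15 or -7.
Step 6. [x - 8 = 15 or -7] add 8: x sits inside (… - 8). So sub: x = 23 or 1.

Answer: x ∈ {1, 23}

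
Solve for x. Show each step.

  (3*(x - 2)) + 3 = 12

Step 1. [(3*(x - 2)) + 3 = 12] 3 | LHS and 3 | 12: pull 3 out. So factor: (x - 2) + 1 = 4.
Step 2. [(x - 2) + 1 = 4] +1 is outermost — subtract 1 both sides, so sub: x - 2 = 3.
Step 3. [x - 2 = 3] -2 is outermost — add 2 both sides, so sub: x = 5.

Answer: x ∈ {5}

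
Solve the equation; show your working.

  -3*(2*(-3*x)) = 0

Step 1. [-3*(2*(-3*x)) = 0] divide by the outer -3, so div: 2*(-3*x) = 0.
Step 2. [2*(-3*x) = 0] LHS = 2·(…); ÷2 both sides ⇒ div: -3*x = 0.
Step 3. [-3*x = 0] divide by the outer -3 ⇒ div: x = 0.

Answer: x ∈ {0}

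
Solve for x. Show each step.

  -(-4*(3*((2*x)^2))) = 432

Step 1. [-(-4*(3*((2*x)^2))) = 432] flip signs both sides. So neg: -4*(3*((2*x)^2)) = -432.
Step 2. [-4*(3*((2*x)^2)) = -432] divide by the outer -4. So div: 3*((2*x)^2) = 108.
Step 3. [3*((2*x)^2) = 108] 3·(inner) — divide through by 3 ⇒ div: (2*x)^2 = 36.
Step 4. [(2*x)^2 = 36] LHS squared, RHS 36 ≥ 0: apply √ (±) ⇒ sqrt: 2*x = 6 or -6.
Step 5. [2*x = 6 or -6] leading coefficient 2: divide by 2, so div: x = 3 or -3.

Answer: x ∈ {-3, 3}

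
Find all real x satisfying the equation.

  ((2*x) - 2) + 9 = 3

Step 1. [((2*x) - 2) + 9 = 3] subtract 9: x sits inside (… + 9). So sub: (2*x) - 2 = -6.
Step 2. [(2*x) - 2 = -6] 2 divides every term; factor it out, so factor: x - 1 = -3.
Step 3. [x - 1 = -3] -1 is outermost — add 1 both sides. So sub: x = -2.

Answer: x ∈ {-2}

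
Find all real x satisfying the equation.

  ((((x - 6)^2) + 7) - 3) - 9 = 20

Step 1. [((((x - 6)^2) + 7) - 3) - 9 = 20] peel the -9: add 9 from each side. So sub: (((x - 6)^2) + 7) - 3 = 29.
Step 2. [(((x - 6)^2) + 7) - 3 = 29] -3 is outermost — add 3 both sides, so sub: ((x - 6)^2) + 7 = 32.
Step 3. [((x - 6)^2) + 7 = 32] subtract 7: x sits inside (… + 7). So sub: (x - 6)^2 = 25.
Step 4. [(x - 6)^2 = 25] 25 ≥ 0, LHS is (·)² — take ±√. So sqrt: x - 6 = 5 or -5.
Step 5. [x - 6 = 5 or -5] 6 comes off first (add 6) ⇒ sub: x = 11 or 1.

Answer: x ∈ {1, 11}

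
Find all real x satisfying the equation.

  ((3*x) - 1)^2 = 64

Step 1. [((3*x) - 1)^2 = 64] √ both sides: 64 ≥ 0 gives two branches ⇒ sqrt: (3*x) - 1 = 8 or -8.
Step 2. [(3*x) - 1 = 8 or -8] peel the -1: add 1 from each side, so sub: 3*x = 9 or -7.
Step 3. [3*x = 9 or -7] divide by the outer 3, so div: x = 3 or -7/3.

Answer: x ∈ {-7/3, 3}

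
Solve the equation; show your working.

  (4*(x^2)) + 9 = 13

Step 1. [(4*(x^2)) + 9 = 13] peel the +9: subtract 9 from each side. So sub: 4*(x^2) = 4.
Step 2. [4*(x^2) = 4] 4 out front; divide by 4. So div: x^2 = 1.
Step 3. [x^2 = 1] √ both sides: 1 ≥ 0 gives two branches ⇒ sqrt: x = 1 or -1.

Answer: x ∈ {-1, 1}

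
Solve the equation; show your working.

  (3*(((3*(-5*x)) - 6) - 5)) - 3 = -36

Step 1. [(3*(((3*(-5*x)) - 6) - 5)) - 3 = -36] add 3: x sits inside (… - 3) ⇒ sub: 3*(((3*(-5*x)) - 6) - 5) = -33.
Step 2. [3*(((3*(-5*x)) - 6) - 5) = -33] 3 out front; divide by 3 ⇒ div: ((3*(-5*x)) - 6) - 5 = -11.
Step 3. [((3*(-5*x)) - 6) - 5 = -11] the outer -5 inverts by adding 5, so sub: (3*(-5*x)) - 6 = -6.
Step 4. [(3*(-5*x)) - 6 = -6] common factor 3 (LHS and -6) — divide through. So factor: (-5*x) - 2 = -2.
Step 5. [(-5*x) - 2 = -2] add 2: x sits inside (… - 2), so sub: -5*x = 0.
Step 6. [-5*x = 0] leading coefficient -5: divide by -5 ⇒ div: x = 0.

Answer: x ∈ {0}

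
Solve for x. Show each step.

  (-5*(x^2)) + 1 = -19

Step 1. [(-5*(x^2)) + 1 = -19] 1 comes off first (subtract 1), so sub: -5*(x^2) = -20.
Step 2. [-5*(x^2) = -20] -5·(inner) — divide through by -5. So div: x^2 = 4.
Step 3. [x^2 = 4] √ both sides: 4 ≥ 0 gives two branches, so sqrt: x = 2 or -2.

Answer: x ∈ {-2, 2}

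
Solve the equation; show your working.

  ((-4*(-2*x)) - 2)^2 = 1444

Step 1. [((-4*(-2*x)) - 2)^2 = 1444] √ both sides: 1444 ≥ 0 gives two branches. So sqrt: (-4*(-2*x)) - 2 = 38 or -38.
Step 2. [(-4*(-2*x)) - 2 = 38 or -38] peel the -2: add 2 from each side, so sub: -4*(-2*x) = 40 or -36.
Step 3. [-4*(-2*x) = 40 or -36] LHS = -4·(…); ÷-4 both sides ⇒ div: -2*x = -10 or 9.
Step 4. [-2*x = -10 or 9] -2·(inner) — divide through by -2, so div: x = 5 or -9/2.

Answer: x ∈ {-9/2, 5}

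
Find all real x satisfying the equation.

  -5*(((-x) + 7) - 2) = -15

Step 1. [-5*(((-x) + 7) - 2) = -15] LHS = -5·(…); ÷-5 both sides. So div: ((-x) + 7) - 2 = 3.
Step 2. [((-x) + 7) - 2 = 3] 2 comes off first (add 2), so sub: (-x) + 7 = 5.
Step 3. [(-x) + 7 = 5] +7 is outermost — subtract 7 both sides ⇒ sub: -x = -2.
Step 4. [-x = -2] flip signs both sides ⇒ neg: x = 2.

Answer: x ∈ {2}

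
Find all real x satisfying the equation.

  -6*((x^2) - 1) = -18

Step 1. [-6*((x^2) - 1) = -18] divide by the outer -6, so div: (x^2) - 1 = 3.
Step 2. [(x^2) - 1 = 3] 1 comes off first (add 1). So sub: x^2 = 4.
Step 3. [x^2 = 4] √ both sides: 4 ≥ 0 gives two branches. So sqrt: x = 2 or -2.

Answer: x ∈ {-2, 2}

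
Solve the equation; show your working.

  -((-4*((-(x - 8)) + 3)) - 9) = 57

Step 1. [-((-4*((-(x - 8)) + 3)) - 9) = 57] LHS negated; negate both sides. So neg: (-4*((-(x - 8)) + 3)) - 9 = -57.
Step 2. [(-4*((-(x - 8)) + 3)) - 9 = -57] 9 comes off first (add 9). So sub: -4*((-(x - 8)) + 3) = -48.
Step 3. [-4*((-(x - 8)) + 3) = -48] -4·(inner) — divide through by -4 ⇒ div: (-(x - 8)) + 3 = 12.
Step 4. [(-(x - 8)) + 3 = 12] peel the +3: subtract 3 from each side. So sub: -(x - 8) = 9.
Step 5. [-(x - 8) = 9] flip signs both sides. So neg: x - 8 = -9.
Step 6. [x - 8 = -9] 8 comes off first (add 8). So sub: x = -1.

Answer: x ∈ {-1}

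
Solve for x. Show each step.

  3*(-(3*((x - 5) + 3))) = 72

Step 1. [3*(-(3*((x - 5) + 3))) = 72] leading coefficient 3: divide by 3. So div: -(3*((x - 5) + 3)) = 24.
Step 2. [-(3*((x - 5) + 3)) = 24] flip signs both sides. So neg: 3*((x - 5) + 3) = -24.
Step 3. [3*((x - 5) + 3) = -24] LHS = 3·(…); ÷3 both sides, so div: (x - 5) + 3 = -8.
Step 4. [(x - 5) + 3 = -8] 3 comes off first (subtract 3). So sub: x - 5 = -11.
Step 5. [x - 5 = -11] add 5: x sits inside (… - 5) ⇒ sub: x = -6.

Answer: x ∈ {-6}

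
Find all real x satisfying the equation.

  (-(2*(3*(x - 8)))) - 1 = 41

Step 1. [(-(2*(3*(x - 8)))) - 1 = 41] 1 comes off first (add 1). So sub: -(2*(3*(x - 8))) = 42.
Step 2. [-(2*(3*(x - 8))) = 42] flip signs both sides. So neg: 2*(3*(x - 8)) = -42.
Step 3. [2*(3*(x - 8)) = -42] LHS = 2·(…); ÷2 both sides. So div: 3*(x - 8) = -21.
Step 4. [3*(x - 8) = -21] LHS = 3·(…); ÷3 both sides ⇒ div: x - 8 = -7.
Step 5. [x - 8 = -7] peel the -8: add 8 from each side, so sub: x = 1.

Answer: x ∈ {1}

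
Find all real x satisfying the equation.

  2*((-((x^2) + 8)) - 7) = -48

Step 1. [2*((-((x^2) + 8)) - 7) = -48] leading coefficient 2: divide by 2 ⇒ div: (-((x^2) + 8)) - 7 = -24.
Step 2. [(-((x^2) + 8)) - 7 = -24] -7 is outermost — add 7 both sides, so sub: -((x^2) + 8) = -17.
Step 3. [-((x^2) + 8) = -17] flip signs both sides. So neg: (x^2) + 8 = 17.
Step 4. [(x^2) + 8 = 17] 8 comes off first (subtract 8), so sub: x^2 = 9.
Step 5. [x^2 = 9] LHS squared, RHS 9 ≥ 0: apply √ (±). So sqrt: x = 3 or -3.

Answer: x ∈ {-3, 3}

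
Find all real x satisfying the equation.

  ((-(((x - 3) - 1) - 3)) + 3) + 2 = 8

Step 1. [((-(((x - 3) - 1) - 3)) + 3) + 2 = 8] the outer +2 inverts by subtracting 2 ⇒ sub: (-(((x - 3) - 1) - 3)) + 3 = 6.
Step 2. [(-(((x - 3) - 1) - 3)) + 3 = 6] subtract 3: x sits inside (… + 3). So sub: -(((x - 3) - 1) - 3) = 3.
Step 3. [-(((x - 3) - 1) - 3) = 3] leading − — multiply by −1 ⇒ neg: ((x - 3) - 1) - 3 = -3.
Step 4. [((x - 3) - 1) - 3 = -3] 3 comes off first (add 3) ⇒ sub: (x - 3) - 1 = 0.
Step 5. [(x - 3) - 1 = 0] add 1: x sits inside (… - 1), so sub: x - 3 = 1.
Step 6. [x - 3 = 1] 3 comes off first (add 3). So sub: x = 4.

Answer: x ∈ {4}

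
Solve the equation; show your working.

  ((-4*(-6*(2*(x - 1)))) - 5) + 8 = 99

Step 1. [((-4*(-6*(2*(x - 1)))) - 5) + 8 = 99] +8 is outermost — subtract 8 both sides, so sub: (-4*(-6*(2*(x - 1)))) - 5 = 91.
Step 2. [(-4*(-6*(2*(x - 1)))) - 5 = 91] the outer -5 inverts by adding 5, so sub: -4*(-6*(2*(x - 1))) = 96.
Step 3. [-4*(-6*(2*(x - 1))) = 96] divide by the outer -4, so div: -6*(2*(x - 1)) = -24.
Step 4. [-6*(2*(x - 1)) = -24] LHS = -6·(…); ÷-6 both sides, so div: 2*(x - 1) = 4.
Step 5. [2*(x - 1) = 4] LHS = 2·(…); ÷2 both sides. So div: x - 1 = 2.
Step 6. [x - 1 = 2] peel the -1: add 1 from each side ⇒ sub: x = 3.

Answer: x ∈ {3}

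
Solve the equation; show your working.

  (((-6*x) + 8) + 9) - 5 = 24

Step 1. [(((-6*x) + 8) + 9) - 5 = 24] 5 comes off first (add 5), so sub: ((-6*x) + 8) + 9 = 29.
Step 2. [((-6*x) + 8) + 9 = 29] the outer +9 inverts by subtracting 9. So sub: (-6*x) + 8 = 20.
Step 3. [(-6*x) + 8 = 20] 8 comes off first (subtract 8), so sub: -6*x = 12.
Step 4. [-6*x = 12] LHS = -6·(…); ÷-6 both sides. So div: x = -2.

Answer: x ∈ {-2}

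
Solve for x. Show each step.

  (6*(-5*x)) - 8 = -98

Step 1. [(6*(-5*x)) - 8 = -98] add 8: x sits inside (… - 8). So sub: 6*(-5*x) = -90.
Step 2. [6*(-5*x) = -90] leading coefficient 6: divide by 6. So div: -5*x = -15.
Step 3. [-5*x = -15] LHS = -5·(…); ÷-5 both sides ⇒ div: x = 3.

Answer: x ∈ {3}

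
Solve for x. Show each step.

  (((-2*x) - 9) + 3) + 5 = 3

Step 1. [(((-2*x) - 9) + 3) + 5 = 3] subtract 5: x sits inside (… + 5), so sub: ((-2*x) - 9) + 3 = -2.
Step 2. [((-2*x) - 9) + 3 = -2] the outer +3 inverts by subtracting 3. So sub: (-2*x) - 9 = -5.
Step 3. [(-2*x) - 9 = -5] -9 is outermost — add 9 both sides, so sub: -2*x = 4.
Step 4. [-2*x = 4] -2·(inner) — divide through by -2. So div: x = -2.

Answer: x ∈ {-2}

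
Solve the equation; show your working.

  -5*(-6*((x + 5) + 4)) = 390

Step 1. [-5*(-6*((x + 5) + 4)) = 390] -5 out front; divide by -5 ⇒ div: -6*((x + 5) + 4) = -78.
Step 2. [-6*((x + 5) + 4) = -78] LHS = -6·(…); ÷-6 both sides, so div: (x + 5) + 4 = 13.
Step 3. [(x + 5) + 4 = 13] the outer +4 inverts by subtracting 4 ⇒ sub: x + 5 = 9.
Step 4. [x + 5 = 9] peel the +5: subtract 5 from each side ⇒ sub: x = 4.

Answer: x ∈ {4}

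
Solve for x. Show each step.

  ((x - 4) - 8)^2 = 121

Step 1. [((x - 4) - 8)^2 = 121] 121 ≥ 0, LHS is (·)² — take ±√, so sqrt: (x - 4) - 8 = 11 or -11.
Step 2. [(x - 4) - 8 = 11 or -11] the outer -8 inverts by adding 8. So sub: x - 4 = 19 or -3.
Step 3. [x - 4 = 19 or -3] -4 is outermost — add 4 both sides ⇒ sub: x = 23 or 1.

Answer: x ∈ {1, 23}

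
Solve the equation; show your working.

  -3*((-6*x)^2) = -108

Step 1. [-3*((-6*x)^2) = -108] leading coefficient -3: divide by -3, so div: (-6*x)^2 = 36.
Step 2. [(-6*x)^2 = 36] LHS squared, RHS 36 ≥ 0: apply √ (±) ⇒ sqrt: -6*x = 6 or -6.
Step 3. [-6*x = 6 or -6] LHS = -6·(…); ÷-6 both sides ⇒ div: x = -1 or 1.

Answer: x ∈ {-1, 1}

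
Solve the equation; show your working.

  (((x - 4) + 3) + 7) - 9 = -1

Step 1. [(((x - 4) + 3) + 7) - 9 = -1] -9 is outermost — add 9 both sides ⇒ sub: ((x - 4) + 3) + 7 = 8.
Step 2. [((x - 4) + 3) + 7 = 8] 7 comes off first (subtract 7), so sub: (x - 4) + 3 = 1.
Step 3. [(x - 4) + 3 = 1] the outer +3 inverts by subtracting 3. So sub: x - 4 = -2.
Step 4. [x - 4 = -2] peel the -4: add 4 from each side, so sub: x = 2.

Answer: x ∈ {2}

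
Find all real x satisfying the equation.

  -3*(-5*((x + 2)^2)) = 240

Step 1. [-3*(-5*((x + 2)^2)) = 240] leading coefficient -3: divide by -3 ⇒ div: -5*((x + 2)^2) = -80.
Step 2. [-5*((x + 2)^2) = -80] leading coefficient -5: divide by -5 ⇒ div: (x + 2)^2 = 16.
Step 3. [(x + 2)^2 = 16] √ both sides: 16 ≥ 0 gives two branches, so sqrt: x + 2 = 4 or -4.
Step 4. [x + 2 = 4 or -4] +2 is outermost — subtract 2 both sides. So sub: x = 2 or -6.

Answer: x ∈ {-6, 2}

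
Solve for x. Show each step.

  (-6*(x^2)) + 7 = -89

Step 1. [(-6*(x^2)) + 7 = -89] the outer +7 inverts by subtracting 7 ⇒ sub: -6*(x^2) = -96.
Step 2. [-6*(x^2) = -96] -6 out front; divide by -6, so div: x^2 = 16.
Step 3. [x^2 = 16] √ both sides: 16 ≥ 0 gives two branches. So sqrt: x = 4 or -4.

Answer: x ∈ {-4, 4}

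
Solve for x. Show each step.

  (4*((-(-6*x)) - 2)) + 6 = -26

Step 1. [(4*((-(-6*x)) - 2)) + 6 = -26] the outer +6 inverts by subtracting 6 ⇒ sub: 4*((-(-6*x)) - 2) = -32.
Step 2. [4*((-(-6*x)) - 2) = -32] 4·(inner) — divide through by 4 ⇒ div: (-(-6*x)) - 2 = -8.
Step 3. [(-(-6*x)) - 2 = -8] the outer -2 inverts by adding 2. So sub: -(-6*x) = -6.
Step 4. [-(-6*x) = -6] LHS negated; negate both sides ⇒ neg: -6*x = 6.
Step 5. [-6*x = 6] leading coefficient -6: divide by -6 ⇒ div: x = -1.

Answer: x ∈ {-1}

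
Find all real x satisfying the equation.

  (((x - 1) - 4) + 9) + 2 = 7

Step 1. [(((x - 1) - 4) + 9) + 2 = 7] subtract 2: x sits inside (… + 2), so sub: ((x - 1) - 4) + 9 = 5.
Step 2. [((x - 1) - 4) + 9 = 5] +9 is outermost — subtract 9 both sides, so sub: (x - 1) - 4 = -4.
Step 3. [(x - 1) - 4 = -4] 4 comes off first (add 4) ⇒ sub: x - 1 = 0.
Step 4. [x - 1 = 0] the outer -1 inverts by adding 1. So sub: x = 1.

Answer: x ∈ {1}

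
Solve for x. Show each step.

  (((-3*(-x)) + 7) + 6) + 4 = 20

Step 1. [(((-3*(-x)) + 7) + 6) + 4 = 20] 4 comes off first (subtract 4), so sub: ((-3*(-x)) + 7) + 6 = 16.
Step 2. [((-3*(-x)) + 7) + 6 = 16] +6 is outermost — subtract 6 both sides, so sub: (-3*(-x)) + 7 = 10.
Step 3. [(-3*(-x)) + 7 = 10] the outer +7 inverts by subtracting 7 ⇒ sub: -3*(-x) = 3.
Step 4. [-3*(-x) = 3] leading coefficient -3: divide by -3 ⇒ div: -x = -1.
Step 5. [-x = -1] flip signs both sides ⇒ neg: x = 1.

Answer: x ∈ {1}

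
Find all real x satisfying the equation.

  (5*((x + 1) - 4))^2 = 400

Step 1. [(5*((x + 1) - 4))^2 = 400] LHS squared, RHS 400 ≥ 0: apply √ (±), so sqrt: 5*((x + 1) - 4) = 20 or -20.
Step 2. [5*((x + 1) - 4) = 20 or -20] divide by the outer 5. So div: (x + 1) - 4 = 4 or -4.
Step 3. [(x + 1) - 4 = 4 or -4] the outer -4 inverts by adding 4, so sub: x + 1 = 8 or 0.
Step 4. [x + 1 = 8 or 0] subtract 1: x sits inside (… + 1), so sub: x = 7 or -1.

Answer: x ∈ {-1, 7}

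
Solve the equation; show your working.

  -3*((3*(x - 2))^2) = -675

Step 1. [-3*((3*(x - 2))^2) = -675] LHS = -3·(…); ÷-3 both sides ⇒ div: (3*(x - 2))^2 = 225.
Step 2. [(3*(x - 2))^2 = 225] LHS squared, RHS 225 ≥ 0: apply √ (±), so sqrt: 3*(x - 2) = 15 or -15.
Step 3. [3*(x - 2) = 15 or -15] 3·(inner) — divide through by 3. So div: x - 2 = 5 or -5.
Step 4. [x - 2 = 5 or -5] peel the -2: add 2 from each side ⇒ sub: x = 7 or -3.

Answer: x ∈ {-3, 7}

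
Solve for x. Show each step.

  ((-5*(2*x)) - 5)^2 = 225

Step 1. [((-5*(2*x)) - 5)^2 = 225] 225 ≥ 0, LHS is (·)² — take ±√ ⇒ sqrt: (-5*(2*x)) - 5 = 15 or -15.
Step 2. [(-5*(2*x)) - 5 = 15 or -15] peel the -5: add 5 from each side, so sub: -5*(2*x) = 20 or -10.
Step 3. [-5*(2*x) = 20 or -10] LHS = -5·(…); ÷-5 both sides ⇒ div: 2*x = -4 or 2.
Step 4. [2*x = -4 or 2] leading coefficient 2: divide by 2. So div: x = -2 or 1.

Answer: x ∈ {-2, 1}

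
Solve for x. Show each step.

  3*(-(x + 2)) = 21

Step 1. [3*(-(x + 2)) = 21] LHS = 3·(…); ÷3 both sides ⇒ div: -(x + 2) = 7.
Step 2. [-(x + 2) = 7] flip signs both sides. So neg: x + 2 = -7.
Step 3. [x + 2 = -7] +2 is outermost — subtract 2 both sides, so sub: x = -9.

Answer: x ∈ {-9}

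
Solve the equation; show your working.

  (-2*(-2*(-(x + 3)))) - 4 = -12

Step 1. [(-2*(-2*(-(x + 3)))) - 4 = -12] common factor -2 (LHS and -12) — divide through, so factor: (-2*(-(x + 3))) + 2 = 6.
Step 2. [(-2*(-(x + 3))) + 2 = 6] the outer +2 inverts by subtracting 2. So sub: -2*(-(x + 3)) = 4.
Step 3. [-2*(-(x + 3)) = 4] -2 out front; divide by -2. So div: -(x + 3) = -2.
Step 4. [-(x + 3) = -2] LHS negated; negate both sides ⇒ neg: x + 3 = 2.
Step 5. [x + 3 = 2] 3 comes off first (subtract 3). So sub: x = -1.

Answer: x ∈ {-1}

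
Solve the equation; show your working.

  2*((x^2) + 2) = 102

Step 1. [2*((x^2) + 2) = 102] divide by the outer 2 ⇒ div: (x^2) + 2 = 51.
Step 2. [(x^2) + 2 = 51] the outer +2 inverts by subtracting 2, so sub: x^2 = 49.
Step 3. [x^2 = 49] LHS squared, RHS 49 ≥ 0: apply √ (±). So sqrt: x = 7 or -7.

Answer: x ∈ {-7, 7}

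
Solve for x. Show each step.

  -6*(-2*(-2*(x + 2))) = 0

Step 1. [-6*(-2*(-2*(x + 2))) = 0] -6 out front; divide by -6. So div: -2*(-2*(x + 2)) = 0.
Step 2. [-2*(-2*(x + 2)) = 0] divide by the outer -2 ⇒ div: -2*(x + 2) = 0.
Step 3. [-2*(x + 2) = 0] -2·(inner) — divide through by -2. So div: x + 2 = 0.
Step 4. [x + 2 = 0] 2 comes off first (subtract 2), so sub: x = -2.

Answer: x ∈ {-2}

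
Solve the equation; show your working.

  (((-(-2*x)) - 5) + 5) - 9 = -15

Step 1. [(((-(-2*x)) - 5) + 5) - 9 = -15] peel the -9: add 9 from each side. So sub: ((-(-2*x)) - 5) + 5 = -6.
Step 2. [((-(-2*x)) - 5) + 5 = -6] +5 is outermost — subtract 5 both sides ⇒ sub: (-(-2*x)) - 5 = -11.
Step 3. [(-(-2*x)) - 5 = -11] the outer -5 inverts by adding 5. So sub: -(-2*x) = -6.
Step 4. [-(-2*x) = -6] leading − — multiply by −1. So neg: -2*x = 6.
Step 5. [-2*x = 6] -2·(inner) — divide through by -2, so div: x = -3.

Answer: x ∈ {-3}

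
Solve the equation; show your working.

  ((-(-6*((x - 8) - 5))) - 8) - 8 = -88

Step 1. [((-(-6*((x - 8) - 5))) - 8) - 8 = -88] add 8: x sits inside (… - 8). So sub: (-(-6*((x - 8) - 5))) - 8 = -80.
Step 2. [(-(-6*((x - 8) - 5))) - 8 = -80] 8 comes off first (add 8) ⇒ sub: -(-6*((x - 8) - 5)) = -72.
Step 3. [-(-6*((x - 8) - 5)) = -72] LHS negated; negate both sides. So neg: -6*((x - 8) - 5) = 72.
Step 4. [-6*((x - 8) - 5) = 72] leading coefficient -6: divide by -6, so div: (x - 8) - 5 = -12.
Step 5. [(x - 8) - 5 = -12] the outer -5 inverts by adding 5 ⇒ sub: x - 8 = -7.
Step 6. [x - 8 = -7] peel the -8: add 8 from each side. So sub: x = 1.

Answer: x ∈ {1}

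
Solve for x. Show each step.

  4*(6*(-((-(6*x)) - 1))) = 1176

Step 1. [4*(6*(-((-(6*x)) - 1))) = 1176] leading coefficient 4: divide by 4 ⇒ div: 6*(-((-(6*x)) - 1)) = 294.
Step 2. [6*(-((-(6*x)) - 1)) = 294] LHS = 6·(…); ÷6 both sides, so div: -((-(6*x)) - 1) = 49.
Step 3. [-((-(6*x)) - 1) = 49] flip signs both sides. So neg: (-(6*x)) - 1 = -49.
Step 4. [(-(6*x)) - 1 = -49] the outer -1 inverts by adding 1. So sub: -(6*x) = -48.
Step 5. [-(6*x) = -48] leading − — multiply by −1, so neg: 6*x = 48.
Step 6. [6*x = 48] leading coefficient 6: divide by 6. So div: x = 8.

Answer: x ∈ {8}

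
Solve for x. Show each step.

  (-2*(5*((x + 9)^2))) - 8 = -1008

Step 1. [(-2*(5*((x + 9)^2))) - 8 = -1008] the outer -8 inverts by adding 8. So sub: -2*(5*((x + 9)^2)) = -1000.
Step 2. [-2*(5*((x + 9)^2)) = -1000] divide by the outer -2 ⇒ div: 5*((x + 9)^2) = 500.
Step 3. [5*((x + 9)^2) = 500] 5·(inner) — divide through by 5, so div: (x + 9)^2 = 100.
Step 4. [(x + 9)^2 = 100] LHS squared, RHS 100 ≥ 0: apply √ (±) ⇒ sqrt: x + 9 = 10 or -10.
Step 5. [x + 9 = 10 or -10] +9 is outermost — subtract 9 both sides, so sub: x = 1 or -19.

Answer: x ∈ {-19, 1}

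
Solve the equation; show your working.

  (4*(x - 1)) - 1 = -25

Step 1. [(4*(x - 1)) - 1 = -25] the outer -1 inverts by adding 1, so sub: 4*(x - 1) = -24.
Step 2. [4*(x - 1) = -24] divide by the outer 4 ⇒ div: x - 1 = -6.
Step 3. [x - 1 = -6] the outer -1 inverts by adding 1. So sub: x = -5.

Answer: x ∈ {-5}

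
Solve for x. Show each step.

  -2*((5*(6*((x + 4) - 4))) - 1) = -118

Step 1. [-2*((5*(6*((x + 4) - 4))) - 1) = -118] divide by the outer -2. So div: (5*(6*((x + 4) - 4))) - 1 = 59.
Step 2. [(5*(6*((x + 4) - 4))) - 1 = 59] add 1: x sits inside (… - 1). So sub: 5*(6*((x + 4) - 4)) = 60.
Step 3. [5*(6*((x + 4) - 4)) = 60] 5 out front; divide by 5, so div: 6*((x + 4) - 4) = 12.
Step 4. [6*((x + 4) - 4) = 12] LHS = 6·(…); ÷6 both sides ⇒ div: (x + 4) - 4 = 2.
Step 5. [(x + 4) - 4 = 2] peel the -4: add 4 from each side. So sub: x + 4 = 6.
Step 6. [x + 4 = 6] 4 comes off first (subtract 4), so sub: x = 2.

Answer: x ∈ {2}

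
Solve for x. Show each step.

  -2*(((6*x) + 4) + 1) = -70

Step 1. [-2*(((6*x) + 4) + 1) = -70] LHS = -2·(…); ÷-2 both sides. So div: ((6*x) + 4) + 1 = 35.
Step 2. [((6*x) + 4) + 1 = 35] subtract 1: x sits inside (… + 1) ⇒ sub: (6*x) + 4 = 34.
Step 3. [(6*x) + 4 = 34] +4 is outermost — subtract 4 both sides, so sub: 6*x = 30.
Step 4. [6*x = 30] 6·(inner) — divide through by 6. So div: x = 5.

Answer: x ∈ {5}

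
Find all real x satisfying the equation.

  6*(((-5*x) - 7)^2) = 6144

Step 1. [6*(((-5*x) - 7)^2) = 6144] 6·(inner) — divide through by 6, so div: ((-5*x) - 7)^2 = 1024.
Step 2. [((-5*x) - 7)^2 = 1024] √ both sides: 1024 ≥ 0 gives two branches. So sqrt: (-5*x) - 7 = 32 or -32.
Step 3. [(-5*x) - 7 = 32 or -32] the outer -7 inverts by adding 7, so sub: -5*x = 39 or -25.
Step 4. [-5*x = 39 or -25] divide by the outer -5, so div: x = -39/5 or 5.

Answer: x ∈ {-39/5, 5}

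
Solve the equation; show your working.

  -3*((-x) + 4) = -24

Step 1. [-3*((-x) + 4) = -24] leading coefficient -3: divide by -3 ⇒ div: (-x) + 4 = 8.
Step 2. [(-x) + 4 = 8] peel the +4: subtract 4 from each side, so sub: -x = 4.
Step 3. [-x = 4] leading − — multiply by −1 ⇒ neg: x = -4.

Answer: x ∈ {-4}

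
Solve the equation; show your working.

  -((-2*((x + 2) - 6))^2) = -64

Step 1. [-((-2*((x + 2) - 6))^2) = -64] leading − — multiply by −1 ⇒ neg: (-2*((x + 2) - 6))^2 = 64.
Step 2. [(-2*((x + 2) - 6))^2 = 64] 64 ≥ 0, LHS is (·)² — take ±√, so sqrt: -2*((x + 2) - 6) = 8 or -8.
Step 3. [-2*((x + 2) - 6) = 8 or -8] leading coefficient -2: divide by -2 ⇒ div: (x + 2) - 6 = -4 or 4.
Step 4. [(x + 2) - 6 = -4 or 4] -6 is outermost — add 6 both sides. So sub: x + 2 = 2 or 10.
Step 5. [x + 2 = 2 or 10] +2 is outermost — subtract 2 both sides ⇒ sub: x = 0 or 8.

Answer: x ∈ {0, 8}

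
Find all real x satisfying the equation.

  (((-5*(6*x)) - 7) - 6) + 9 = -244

Step 1. [(((-5*(6*x)) - 7) - 6) + 9 = -244] 9 comes off first (subtract 9). So sub: ((-5*(6*x)) - 7) - 6 = -253.
Step 2. [((-5*(6*x)) - 7) - 6 = -253] -6 is outermost — add 6 both sides, so sub: (-5*(6*x)) - 7 = -247.
Step 3. [(-5*(6*x)) - 7 = -247] add 7: x sits inside (… - 7), so sub: -5*(6*x) = -240.
Step 4. [-5*(6*x) = -240] -5 out front; divide by -5, so div: 6*x = 48.
Step 5. [6*x = 48] leading coefficient 6: divide by 6. So div: x = 8.

Answer: x ∈ {8}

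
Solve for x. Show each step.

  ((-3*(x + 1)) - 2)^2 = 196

Step 1. [((-3*(x + 1)) - 2)^2 = 196] √ both sides: 196 ≥ 0 gives two branches, so sqrt: (-3*(x + 1)) - 2 = 14 or -14.
Step 2. [(-3*(x + 1)) - 2 = 14 or -14] the outer -2 inverts by adding 2 ⇒ sub: -3*(x + 1) = 16 or -12.
Step 3. [-3*(x + 1) = 16 or -12] divide by the outer -3 ⇒ div: x + 1 = -16/3 or 4.
Step 4. [x + 1 = -16/3 or 4] the outer +1 inverts by subtracting 1, so sub: x = -19/3 or 3.

Answer: x ∈ {-19/3, 3}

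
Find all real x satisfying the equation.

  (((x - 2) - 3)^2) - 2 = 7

Step 1. [(((x - 2) - 3)^2) - 2 = 7] peel the -2: add 2 from each side. So sub: ((x - 2) - 3)^2 = 9.
Step 2. [((x - 2) - 3)^2 = 9] √ both sides: 9 ≥ 0 gives two branches, so sqrt: (x - 2) - 3 = 3 or -3.
Step 3. [(x - 2) - 3 = 3 or -3] 3 comes off first (add 3). So sub: x - 2 = 6 or 0.
Step 4. [x - 2 = 6 or 0] peel the -2: add 2 from each side, so sub: x = 8 or 2.

Answer: x ∈ {2, 8}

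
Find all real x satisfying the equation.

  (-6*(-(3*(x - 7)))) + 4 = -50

Step 1. [(-6*(-(3*(x - 7)))) + 4 = -50] the outer +4 inverts by subtracting 4, so sub: -6*(-(3*(x - 7))) = -54.
Step 2. [-6*(-(3*(x - 7))) = -54] LHS = -6·(…); ÷-6 both sides, so div: -(3*(x - 7)) = 9.
Step 3. [-(3*(x - 7)) = 9] LHS negated; negate both sides. So neg: 3*(x - 7) = -9.
Step 4. [3*(x - 7) = -9] 3·(inner) — divide through by 3 ⇒ div: x - 7 = -3.
Step 5. [x - 7 = -3] peel the -7: add 7 from each side, so sub: x = 4.

Answer: x ∈ {4}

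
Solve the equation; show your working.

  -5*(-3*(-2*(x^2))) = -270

Step 1. [-5*(-3*(-2*(x^2))) = -270] -5 out front; divide by -5, so div: -3*(-2*(x^2)) = 54.
Step 2. [-3*(-2*(x^2)) = 54] divide by the outer -3, so div: -2*(x^2) = -18.
Step 3. [-2*(x^2) = -18] -2·(inner) — divide through by -2 ⇒ div: x^2 = 9.
Step 4. [x^2 = 9] LHS squared, RHS 9 ≥ 0: apply √ (±), so sqrt: x = 3 or -3.

Answer: x ∈ {-3, 3}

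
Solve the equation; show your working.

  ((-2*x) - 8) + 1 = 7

Step 1. [((-2*x) - 8) + 1 = 7] subtract 1: x sits inside (… + 1). So sub: (-2*x) - 8 = 6.
Step 2. [(-2*x) - 8 = 6] add 8: x sits inside (… - 8). So sub: -2*x = 14.
Step 3. [-2*x = 14] leading coefficient -2: divide by -2. So div: x = -7.

Answer: x ∈ {-7}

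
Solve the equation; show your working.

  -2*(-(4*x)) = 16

Step 1. [-2*(-(4*x)) = 16] leading coefficient -2: divide by -2 ⇒ div: -(4*x) = -8.
Step 2. [-(4*x) = -8] LHS negated; negate both sides ⇒ neg: 4*x = 8.
Step 3. [4*x = 8] leading coefficient 4: divide by 4, so div: x = 2.

Answer: x ∈ {2}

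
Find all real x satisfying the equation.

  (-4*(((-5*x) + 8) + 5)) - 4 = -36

Step 1. [(-4*(((-5*x) + 8) + 5)) - 4 = -36] add 4: x sits inside (… - 4). So sub: -4*(((-5*x) + 8) + 5) = -32.
Step 2. [-4*(((-5*x) + 8) + 5) = -32] divide by the outer -4 ⇒ div: ((-5*x) + 8) + 5 = 8.
Step 3. [((-5*x) + 8) + 5 = 8] peel the +5: subtract 5 from each side, so sub: (-5*x) + 8 = 3.
Step 4. [(-5*x) + 8 = 3] peel the +8: subtract 8 from each side ⇒ sub: -5*x = -5.
Step 5. [-5*x = -5] -5·(inner) — divide through by -5. So div: x = 1.

Answer: x ∈ {1}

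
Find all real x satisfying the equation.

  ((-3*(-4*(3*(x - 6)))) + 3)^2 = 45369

Step 1. [((-3*(-4*(3*(x - 6)))) + 3)^2 = 45369] LHS squared, RHS 45369 ≥ 0: apply √ (±), so sqrt: (-3*(-4*(3*(x - 6)))) + 3 = 213 or -213.
Step 2. [(-3*(-4*(3*(x - 6)))) + 3 = 213 or -213] +3 is outermost — subtract 3 both sides. So sub: -3*(-4*(3*(x - 6))) = 210 or -216.
Step 3. [-3*(-4*(3*(x - 6))) = 210 or -216] leading coefficient -3: divide by -3. So div: -4*(3*(x - 6)) = -70 or 72.
Step 4. [-4*(3*(x - 6)) = -70 or 72] LHS = -4·(…); ÷-4 both sides. So div: 3*(x - 6) = 35/2 or -18.
Step 5. [3*(x - 6) = 35/2 or -18] divide by the outer 3. So div: x - 6 = 35/6 or -6.
Step 6. [x - 6 = 35/6 or -6] peel the -6: add 6 from each side. So sub: x = 71/6 or 0.

Answer: x ∈ {0, 71/6}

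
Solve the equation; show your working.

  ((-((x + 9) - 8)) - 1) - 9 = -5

Step 1. [((-((x + 9) - 8)) - 1) - 9 = -5] add 9: x sits inside (… - 9), so sub: (-((x + 9) - 8)) - 1 = 4.
Step 2. [(-((x + 9) - 8)) - 1 = 4] 1 comes off first (add 1), so sub: -((x + 9) - 8) = 5.
Step 3. [-((x + 9) - 8) = 5] flip signs both sides ⇒ neg: (x + 9) - 8 = -5.
Step 4. [(x + 9) - 8 = -5] peel the -8: add 8 from each side ⇒ sub: x + 9 = 3.
Step 5. [x + 9 = 3] +9 is outermost — subtract 9 both sides. So sub: x = -6.

Answer: x ∈ {-6}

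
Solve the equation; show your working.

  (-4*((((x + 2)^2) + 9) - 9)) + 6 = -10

Step 1. [(-4*((((x + 2)^2) + 9) - 9)) + 6 = -10] peel the +6: subtract 6 from each side, so sub: -4*((((x + 2)^2) + 9) - 9) = -16.
Step 2. [-4*((((x + 2)^2) + 9) - 9) = -16] leading coefficient -4: divide by -4 ⇒ div: (((x + 2)^2) + 9) - 9 = 4.
Step 3. [(((x + 2)^2) + 9) - 9 = 4] 9 comes off first (add 9). So sub: ((x + 2)^2) + 9 = 13.
Step 4. [((x + 2)^2) + 9 = 13] subtract 9: x sits inside (… + 9). So sub: (x + 2)^2 = 4.
Step 5. [(x + 2)^2 = 4] √ both sides: 4 ≥ 0 gives two branches. So sqrt: x + 2 = 2 or -2.
Step 6. [x + 2 = 2 or -2] 2 comes off first (subtract 2) ⇒ sub: x = 0 or -4.

Answer: x ∈ {-4, 0}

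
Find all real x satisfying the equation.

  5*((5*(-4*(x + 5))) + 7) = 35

Step 1. [5*((5*(-4*(x + 5))) + 7) = 35] 5·(inner) — divide through by 5. So div: (5*(-4*(x + 5))) + 7 = 7.
Step 2. [(5*(-4*(x + 5))) + 7 = 7] peel the +7: subtract 7 from each side, so sub: 5*(-4*(x + 5)) = 0.
Step 3. [5*(-4*(x + 5)) = 0] 5 out front; divide by 5, so div: -4*(x + 5) = 0.
Step 4. [-4*(x + 5) = 0] divide by the outer -4, so div: x + 5 = 0.
Step 5. [x + 5 = 0] peel the +5: subtract 5 from each side, so sub: x = -5.

Answer: x ∈ {-5}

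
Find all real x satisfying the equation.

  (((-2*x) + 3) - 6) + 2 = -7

Step 1. [(((-2*x) + 3) - 6) + 2 = -7] +2 is outermost — subtract 2 both sides, so sub: ((-2*x) + 3) - 6 = -9.
Step 2. [((-2*x) + 3) - 6 = -9] 6 comes off first (add 6). So sub: (-2*x) + 3 = -3.
Step 3. [(-2*x) + 3 = -3] 3 comes off first (subtract 3) ⇒ sub: -2*x = -6.
Step 4. [-2*x = -6] -2 out front; divide by -2, so div: x = 3.

Answer: x ∈ {3}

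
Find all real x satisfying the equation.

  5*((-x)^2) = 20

Step 1. [5*((-x)^2) = 20] leading coefficient 5: divide by 5. So div: (-x)^2 = 4.
Step 2. [(-x)^2 = 4] √ both sides: 4 ≥ 0 gives two branches ⇒ sqrt: -x = 2 or -2.
Step 3. [-x = 2 or -2] LHS negated; negate both sides ⇒ neg: x = -2 or 2.

Answer: x ∈ {-2, 2}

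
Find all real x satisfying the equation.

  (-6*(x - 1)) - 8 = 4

Step 1. [(-6*(x - 1)) - 8 = 4] peel the -8: add 8 from each side ⇒ sub: -6*(x - 1) = 12.
Step 2. [-6*(x - 1) = 12] -6 out front; divide by -6, so div: x - 1 = -2.
Step 3. [x - 1 = -2] peel the -1: add 1 from each side ⇒ sub: x = -1.

Answer: x ∈ {-1}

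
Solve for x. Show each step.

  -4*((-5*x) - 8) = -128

Step 1. [-4*((-5*x) - 8) = -128] -4 out front; divide by -4. So div: (-5*x) - 8 = 32.
Step 2. [(-5*x) - 8 = 32] add 8: x sits inside (… - 8). So sub: -5*x = 40.
Step 3. [-5*x = 40] LHS = -5·(…); ÷-5 both sides ⇒ div: x = -8.

Answer: x ∈ {-8}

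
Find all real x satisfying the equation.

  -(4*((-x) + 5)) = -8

Step 1. [-(4*((-x) + 5)) = -8] leading − — multiply by −1, so neg: 4*((-x) + 5) = 8.
Step 2. [4*((-x) + 5) = 8] divide by the outer 4, so div: (-x) + 5 = 2.
Step 3. [(-x) + 5 = 2] peel the +5: subtract 5 from each side. So sub: -x = -3.
Step 4. [-x = -3] leading − — multiply by −1, so neg: x = 3.

Answer: x ∈ {3}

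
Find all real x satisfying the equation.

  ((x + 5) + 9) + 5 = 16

Step 1. [((x + 5) + 9) + 5 = 16] subtract 5: x sits inside (… + 5), so sub: (x + 5) + 9 = 11.
Step 2. [(x + 5) + 9 = 11] subtract 9: x sits inside (… + 9), so sub: x + 5 = 2.
Step 3. [x + 5 = 2] subtract 5: x sits inside (… + 5), so sub: x = -3.

Answer: x ∈ {-3}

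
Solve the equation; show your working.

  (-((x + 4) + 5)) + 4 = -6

Step 1. [(-((x + 4) + 5)) + 4 = -6] subtract 4: x sits inside (… + 4), so sub: -((x + 4) + 5) = -10.
Step 2. [-((x + 4) + 5) = -10] flip signs both sides. So neg: (x + 4) + 5 = 10.
Step 3. [(x + 4) + 5 = 10] 5 comes off first (subtract 5), so sub: x + 4 = 5.
Step 4. [x + 4 = 5] the outer +4 inverts by subtracting 4 ⇒ sub: x = 1.

Answer: x ∈ {1}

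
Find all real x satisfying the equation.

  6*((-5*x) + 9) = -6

Step 1. [6*((-5*x) + 9) = -6] divide by the outer 6, so div: (-5*x) + 9 = -1.
Step 2. [(-5*x) + 9 = -1] peel the +9: subtract 9 from each side ⇒ sub: -5*x = -10.
Step 3. [-5*x = -10] -5 out front; divide by -5 ⇒ div: x = 2.

Answer: x ∈ {2}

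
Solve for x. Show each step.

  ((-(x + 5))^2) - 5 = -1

Step 1. [((-(x + 5))^2) - 5 = -1] the outer -5 inverts by adding 5. So sub: (-(x + 5))^2 = 4.
Step 2. [(-(x + 5))^2 = 4] LHS squared, RHS 4 ≥ 0: apply √ (±). So sqrt: -(x + 5) = 2 or -2.
Step 3. [-(x + 5) = 2 or -2] flip signs both sides, so neg: x + 5 = -2 or 2.
Step 4. [x + 5 = -2 or 2] subtract 5: x sits inside (… + 5), so sub: x = -7 or -3.

Answer: x ∈ {-7, -3}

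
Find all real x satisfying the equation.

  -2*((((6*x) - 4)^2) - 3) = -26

Step 1. [-2*((((6*x) - 4)^2) - 3) = -26] divide by the outer -2. So div: (((6*x) - 4)^2) - 3 = 13.
Step 2. [(((6*x) - 4)^2) - 3 = 13] -3 is outermost — add 3 both sides. So sub: ((6*x) - 4)^2 = 16.
Step 3. [((6*x) - 4)^2 = 16] √ both sides: 16 ≥ 0 gives two branches ⇒ sqrt: (6*x) - 4 = 4 or -4.
Step 4. [(6*x) - 4 = 4 or -4] the outer -4 inverts by adding 4 ⇒ sub: 6*x = 8 or 0.
Step 5. [6*x = 8 or 0] 6 out front; divide by 6 ⇒ div: x = 4/3 or 0.

Answer: x ∈ {0, 4/3}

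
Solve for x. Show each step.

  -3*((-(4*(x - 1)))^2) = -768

Step 1. [-3*((-(4*(x - 1)))^2) = -768] divide by the outer -3. So div: (-(4*(x - 1)))^2 = 256.
Step 2. [(-(4*(x - 1)))^2 = 256] √ both sides: 256 ≥ 0 gives two branches ⇒ sqrt: -(4*(x - 1)) = 16 or -16.
Step 3. [-(4*(x - 1)) = 16 or -16] leading − — multiply by −1, so neg: 4*(x - 1) = -16 or 16.
Step 4. [4*(x - 1) = -16 or 16] 4·(inner) — divide through by 4 ⇒ div: x - 1 = -4 or 4.
Step 5. [x - 1 = -4 or 4] peel the -1: add 1 from each side. So sub: x = -3 or 5.

Answer: x ∈ {-3, 5}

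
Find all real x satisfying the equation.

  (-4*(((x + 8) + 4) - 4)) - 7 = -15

Step 1. [(-4*(((x + 8) + 4) - 4)) - 7 = -15] 7 comes off first (add 7) ⇒ sub: -4*(((x + 8) + 4) - 4) = -8.
Step 2. [-4*(((x + 8) + 4) - 4) = -8] -4·(inner) — divide through by -4, so div: ((x + 8) + 4) - 4 = 2.
Step 3. [((x + 8) + 4) - 4 = 2] 4 comes off first (add 4), so sub: (x + 8) + 4 = 6.
Step 4. [(x + 8) + 4 = 6] 4 comes off first (subtract 4). So sub: x + 8 = 2.
Step 5. [x + 8 = 2] +8 is outermost — subtract 8 both sides ⇒ sub: x = -6.

Answer: x ∈ {-6}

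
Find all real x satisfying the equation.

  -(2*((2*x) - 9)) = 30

Step 1. [-(2*((2*x) - 9)) = 30] LHS negated; negate both sides. So neg: 2*((2*x) - 9) = -30.
Step 2. [2*((2*x) - 9) = -30] LHS = 2·(…); ÷2 both sides, so div: (2*x) - 9 = -15.
Step 3. [(2*x) - 9 = -15] the outer -9 inverts by adding 9, so sub: 2*x = -6.
Step 4. [2*x = -6] LHS = 2·(…); ÷2 both sides ⇒ div: x = -3.

Answer: x ∈ {-3}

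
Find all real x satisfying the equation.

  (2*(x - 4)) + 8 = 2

Step 1. [(2*(x - 4)) + 8 = 2] subtract 8: x sits inside (… + 8), so sub: 2*(x - 4) = -6.
Step 2. [2*(x - 4) = -6] 2 out front; divide by 2. So div: x - 4 = -3.
Step 3. [x - 4 = -3] add 4: x sits inside (… - 4), so sub: x = 1.

Answer: x ∈ {1}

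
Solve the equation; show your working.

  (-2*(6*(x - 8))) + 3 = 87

Step 1. [(-2*(6*(x - 8))) + 3 = 87] peel the +3: subtract 3 from each side. So sub: -2*(6*(x - 8)) = 84.
Step 2. [-2*(6*(x - 8)) = 84] LHS = -2·(…); ÷-2 both sides. So div: 6*(x - 8) = -42.
Step 3. [6*(x - 8) = -42] divide by the outer 6 ⇒ div: x - 8 = -7.
Step 4. [x - 8 = -7] peel the -8: add 8 from each side ⇒ sub: x = 1.

Answer: x ∈ {1}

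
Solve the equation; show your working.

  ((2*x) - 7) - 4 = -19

Step 1. [((2*x) - 7) - 4 = -19] -4 is outermost — add 4 both sides, so sub: (2*x) - 7 = -15.
Step 2. [(2*x) - 7 = -15] 7 comes off first (add 7), so sub: 2*x = -8.
Step 3. [2*x = -8] LHS = 2·(…); ÷2 both sides ⇒ div: x = -4.

Answer: x ∈ {-4}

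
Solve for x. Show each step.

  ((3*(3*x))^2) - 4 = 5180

Step 1. [((3*(3*x))^2) - 4 = 5180] -4 is outermost — add 4 both sides. So sub: (3*(3*x))^2 = 5184.
Step 2. [(3*(3*x))^2 = 5184] 5184 ≥ 0, LHS is (·)² — take ±√ ⇒ sqrt: 3*(3*x) = 72 or -72.
Step 3. [3*(3*x) = 72 or -72] leading coefficient 3: divide by 3, so div: 3*x = 24 or -24.
Step 4. [3*x = 24 or -24] divide by the outer 3 ⇒ div: x = 8 or -8.

Answer: x ∈ {-8, 8}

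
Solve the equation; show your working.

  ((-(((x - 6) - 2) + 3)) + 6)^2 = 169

Step 1. [((-(((x - 6) - 2) + 3)) + 6)^2 = 169] 169 ≥ 0, LHS is (·)² — take ±√, so sqrt: (-(((x - 6) - 2) + 3)) + 6 = 13 or -13.
Step 2. [(-(((x - 6) - 2) + 3)) + 6 = 13 or -13] +6 is outermost — subtract 6 both sides. So sub: -(((x - 6) - 2) + 3) = 7 or -19.
Step 3. [-(((x - 6) - 2) + 3) = 7 or -19] leading − — multiply by −1. So neg: ((x - 6) - 2) + 3 = -7 or 19.
Step 4. [((x - 6) - 2) + 3 = -7 or 19] peel the +3: subtract 3 from each side, so sub: (x - 6) - 2 = -10 or 16.
Step 5. [(x - 6) - 2 = -10 or 16] 2 comes off first (add 2) ⇒ sub: x - 6 = -8 or 18.
Step 6. [x - 6 = -8 or 18] 6 comes off first (add 6) ⇒ sub: x = -2 or 24.

Answer: x ∈ {-2, 24}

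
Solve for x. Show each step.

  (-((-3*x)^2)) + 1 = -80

Step 1. [(-((-3*x)^2)) + 1 = -80] peel the +1: subtract 1 from each side. So sub: -((-3*x)^2) = -81.
Step 2. [-((-3*x)^2) = -81] LHS negated; negate both sides ⇒ neg: (-3*x)^2 = 81.
Step 3. [(-3*x)^2 = 81] 81 ≥ 0, LHS is (·)² — take ±√ ⇒ sqrt: -3*x = 9 or -9.
Step 4. [-3*x = 9 or -9] leading coefficient -3: divide by -3. So div: x = -3 or 3.

Answer: x ∈ {-3, 3}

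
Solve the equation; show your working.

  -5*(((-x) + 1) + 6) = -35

Step 1. [-5*(((-x) + 1) + 6) = -35] -5 out front; divide by -5, so div: ((-x) + 1) + 6 = 7.
Step 2. [((-x) + 1) + 6 = 7] subtract 6: x sits inside (… + 6). So sub: (-x) + 1 = 1.
Step 3. [(-x) + 1 = 1] peel the +1: subtract 1 from each side. So sub: -x = 0.
Step 4. [-x = 0] leading − — multiply by −1. So neg: x = 0.

Answer: x ∈ {0}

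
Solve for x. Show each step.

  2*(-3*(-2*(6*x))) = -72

Step 1. [2*(-3*(-2*(6*x))) = -72] LHS = 2·(…); ÷2 both sides ⇒ div: -3*(-2*(6*x)) = -36.
Step 2. [-3*(-2*(6*x)) = -36] leading coefficient -3: divide by -3. So div: -2*(6*x) = 12.
Step 3. [-2*(6*x) = 12] -2 out front; divide by -2. So div: 6*x = -6.
Step 4. [6*x = -6] 6 out front; divide by 6 ⇒ div: x = -1.

Answer: x ∈ {-1}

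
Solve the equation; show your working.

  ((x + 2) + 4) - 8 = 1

Step 1. [((x + 2) + 4) - 8 = 1] add 8: x sits inside (… - 8). So sub: (x + 2) + 4 = 9.
Step 2. [(x + 2) + 4 = 9] subtract 4: x sits inside (… + 4) ⇒ sub: x + 2 = 5.
Step 3. [x + 2 = 5] the outer +2 inverts by subtracting 2 ⇒ sub: x = 3.

Answer: x ∈ {3}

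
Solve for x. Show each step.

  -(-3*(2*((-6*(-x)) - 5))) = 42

Step 1. [-(-3*(2*((-6*(-x)) - 5))) = 42] flip signs both sides. So neg: -3*(2*((-6*(-x)) - 5)) = -42.
Step 2. [-3*(2*((-6*(-x)) - 5)) = -42] -3 out front; divide by -3. So div: 2*((-6*(-x)) - 5) = 14.
Step 3. [2*((-6*(-x)) - 5) = 14] divide by the outer 2 ⇒ div: (-6*(-x)) - 5 = 7.
Step 4. [(-6*(-x)) - 5 = 7] add 5: x sits inside (… - 5). So sub: -6*(-x) = 12.
Step 5. [-6*(-x) = 12] leading coefficient -6: divide by -6. So div: -x = -2.
Step 6. [-x = -2] flip signs both sides ⇒ neg: x = 2.

Answer: x ∈ {2}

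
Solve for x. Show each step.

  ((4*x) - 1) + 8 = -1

Step 1. [((4*x) - 1) + 8 = -1] 8 comes off first (subtract 8). So sub: (4*x) - 1 = -9.
Step 2. [(4*x) - 1 = -9] the outer -1 inverts by adding 1. So sub: 4*x = -8.
Step 3. [4*x = -8] 4 out front; divide by 4. So div: x = -2.

Answer: x ∈ {-2}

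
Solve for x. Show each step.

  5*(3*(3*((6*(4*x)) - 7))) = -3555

Step 1. [5*(3*(3*((6*(4*x)) - 7))) = -3555] LHS = 5·(…); ÷5 both sides. So div: 3*(3*((6*(4*x)) - 7)) = -711.
Step 2. [3*(3*((6*(4*x)) - 7)) = -711] LHS = 3·(…); ÷3 both sides, so div: 3*((6*(4*x)) - 7) = -237.
Step 3. [3*((6*(4*x)) - 7) = -237] 3·(inner) — divide through by 3, so div: (6*(4*x)) - 7 = -79.
Step 4. [(6*(4*x)) - 7 = -79] add 7: x sits inside (… - 7). So sub: 6*(4*x) = -72.
Step 5. [6*(4*x) = -72] leading coefficient 6: divide by 6 ⇒ div: 4*x = -12.
Step 6. [4*x = -12] leading coefficient 4: divide by 4 ⇒ div: x = -3.

Answer: x ∈ {-3}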